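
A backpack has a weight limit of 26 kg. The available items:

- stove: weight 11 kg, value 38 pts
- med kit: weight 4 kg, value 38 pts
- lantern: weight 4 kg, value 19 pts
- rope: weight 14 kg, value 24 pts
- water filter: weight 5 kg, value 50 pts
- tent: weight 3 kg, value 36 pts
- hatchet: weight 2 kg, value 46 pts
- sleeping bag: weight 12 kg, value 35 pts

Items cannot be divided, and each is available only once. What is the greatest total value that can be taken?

This is a 0/1 knapsack; check combinations near the capacity.
- stove+med kit+water filter+tent+hatchet: weight 11+4+5+3+2=25, value 38+38+50+36+46=208
- med kit+water filter+tent+hatchet+sleeping bag: weight 4+5+3+2+12=26, value 38+50+36+46+35=205
- stove+med kit+lantern+water filter+hatchet: weight 11+4+4+5+2=26, value 38+38+19+50+46=191
Best: 208 pts.

208 pts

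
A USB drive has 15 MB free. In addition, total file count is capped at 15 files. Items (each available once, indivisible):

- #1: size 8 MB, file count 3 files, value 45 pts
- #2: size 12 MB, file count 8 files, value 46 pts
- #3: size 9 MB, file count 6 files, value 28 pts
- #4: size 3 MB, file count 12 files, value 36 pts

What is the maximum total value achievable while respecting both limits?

Feasible sets respecting both limits:
- #1+#4: size 11, file count 15, value 81
- #2: size 12, file count 8, value 46
- #1: size 8, file count 3, value 45
- #4: size 3, file count 12, value 36
Best: 81 pts.

81 pts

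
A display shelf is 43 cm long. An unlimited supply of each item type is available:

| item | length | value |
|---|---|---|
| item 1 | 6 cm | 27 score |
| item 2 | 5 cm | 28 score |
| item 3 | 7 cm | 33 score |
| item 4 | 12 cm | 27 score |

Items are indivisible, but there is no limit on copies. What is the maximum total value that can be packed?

229 score

Best value-per-unit is item 2 at 28/5; filling with it alone gives 8×28 = 224.
Optimal mix: 7×item 2 + 1×item 3 → length 42, value 229.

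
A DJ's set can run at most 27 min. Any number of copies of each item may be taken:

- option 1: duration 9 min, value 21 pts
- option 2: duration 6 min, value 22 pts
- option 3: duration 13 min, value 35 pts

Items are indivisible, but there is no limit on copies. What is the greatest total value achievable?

88 pts

Best value-per-unit is option 2 at 22/6, and filling with it alone uses duration 4×6=24. No mix of the others beats 4×22 = 88.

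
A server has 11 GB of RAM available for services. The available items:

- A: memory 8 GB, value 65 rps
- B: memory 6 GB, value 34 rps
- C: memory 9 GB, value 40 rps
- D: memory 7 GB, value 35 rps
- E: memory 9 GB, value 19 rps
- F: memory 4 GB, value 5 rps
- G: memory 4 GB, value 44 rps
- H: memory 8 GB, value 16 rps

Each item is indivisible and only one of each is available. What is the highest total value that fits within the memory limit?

Check high-value combinations within 11 GB:
- D+G: memory 7+4=11, value 35+44=79
- B+G: memory 6+4=10, value 34+44=78
- A: memory 8, value 65
- F+G: memory 4+4=8, value 5+44=49
Best: 79 rps.

79 rps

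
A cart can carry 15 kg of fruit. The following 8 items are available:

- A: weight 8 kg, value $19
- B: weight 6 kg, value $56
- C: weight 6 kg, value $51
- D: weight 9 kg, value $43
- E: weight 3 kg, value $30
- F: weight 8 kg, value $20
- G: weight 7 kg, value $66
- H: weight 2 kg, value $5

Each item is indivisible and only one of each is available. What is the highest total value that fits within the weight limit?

Check high-value combinations within 15 kg:
- B+C+E: weight 6+6+3=15, value 56+51+30=137
- B+G+H: weight 6+7+2=15, value 56+66+5=127
- B+G: weight 6+7=13, value 56+66=122
- C+G+H: weight 6+7+2=15, value 51+66+5=122
- C+G: weight 6+7=13, value 51+66=117
Best: $137.

$137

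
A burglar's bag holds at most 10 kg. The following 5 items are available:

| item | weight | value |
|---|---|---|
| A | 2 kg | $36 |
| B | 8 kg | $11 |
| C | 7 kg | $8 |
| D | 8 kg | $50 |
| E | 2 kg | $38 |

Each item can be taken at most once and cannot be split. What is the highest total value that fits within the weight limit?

Check high-value combinations within 10 kg:
- D+E: weight 8+2=10, value 50+38=88
- A+D: weight 2+8=10, value 36+50=86
- A+E: weight 2+2=4, value 36+38=74
- D: weight 8, value 50
- B+E: weight 8+2=10, value 11+38=49
Best: $88.

$88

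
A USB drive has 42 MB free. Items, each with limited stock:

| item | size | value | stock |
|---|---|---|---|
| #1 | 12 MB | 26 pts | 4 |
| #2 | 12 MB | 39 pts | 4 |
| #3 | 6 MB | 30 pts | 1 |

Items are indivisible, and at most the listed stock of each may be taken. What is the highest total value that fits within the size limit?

147 pts

Top feasible selections:
- 3×#2 + 1×#3: size 42, value 147
- 1×#1 + 2×#2 + 1×#3: size 42, value 134
Best: 147 pts.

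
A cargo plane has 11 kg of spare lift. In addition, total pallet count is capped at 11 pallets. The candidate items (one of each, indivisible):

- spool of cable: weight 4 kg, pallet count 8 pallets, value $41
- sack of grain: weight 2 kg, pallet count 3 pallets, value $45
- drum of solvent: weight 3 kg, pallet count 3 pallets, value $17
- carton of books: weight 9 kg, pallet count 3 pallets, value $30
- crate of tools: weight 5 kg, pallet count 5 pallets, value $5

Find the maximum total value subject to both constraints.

Feasible sets respecting both limits:
- spool of cable+sack of grain: weight 6, pallet count 11, value 86
- sack of grain+carton of books: weight 11, pallet count 6, value 75
- sack of grain+drum of solvent+crate of tools: weight 10, pallet count 11, value 67
Best: $86.

$86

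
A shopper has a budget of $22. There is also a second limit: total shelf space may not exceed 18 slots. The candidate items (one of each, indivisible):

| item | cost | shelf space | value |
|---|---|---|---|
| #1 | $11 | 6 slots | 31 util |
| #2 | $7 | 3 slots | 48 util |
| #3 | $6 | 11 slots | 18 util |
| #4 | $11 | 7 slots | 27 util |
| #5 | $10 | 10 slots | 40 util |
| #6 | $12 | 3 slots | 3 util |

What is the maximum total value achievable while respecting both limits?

88 util

Feasible sets respecting both limits:
- #2+#5: cost 17, shelf space 13, value 88
- #1+#2: cost 18, shelf space 9, value 79
- #2+#4: cost 18, shelf space 10, value 75
Best: 88 util.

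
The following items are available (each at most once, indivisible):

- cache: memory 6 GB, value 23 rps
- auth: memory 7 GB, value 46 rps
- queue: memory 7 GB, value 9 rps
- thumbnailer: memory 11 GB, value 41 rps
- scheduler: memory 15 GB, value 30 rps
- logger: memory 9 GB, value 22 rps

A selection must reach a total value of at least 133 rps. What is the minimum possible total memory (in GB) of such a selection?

39

Subsets with value ≥ 133, sorted by total memory:
- cache+auth+thumbnailer+scheduler: memory 39, value 140
- cache+auth+queue+thumbnailer+logger: memory 40, value 141
- auth+thumbnailer+scheduler+logger: memory 42, value 139
Minimum memory: 39 GB.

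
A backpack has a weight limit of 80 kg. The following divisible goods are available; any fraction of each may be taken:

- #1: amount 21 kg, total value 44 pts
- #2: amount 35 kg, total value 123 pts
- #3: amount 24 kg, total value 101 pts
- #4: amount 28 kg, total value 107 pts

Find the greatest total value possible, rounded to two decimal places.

306.40

Take in order of value per unit:
- #3 (101/24 per unit): all 24 → value 101, running total 101.00
- #4 (107/28 per unit): all 28 → value 107, running total 208.00
- #2 (123/35 per unit): 28 of 35 → value 28×123/35 = 98.4000, running total 306.40
Total 306.40.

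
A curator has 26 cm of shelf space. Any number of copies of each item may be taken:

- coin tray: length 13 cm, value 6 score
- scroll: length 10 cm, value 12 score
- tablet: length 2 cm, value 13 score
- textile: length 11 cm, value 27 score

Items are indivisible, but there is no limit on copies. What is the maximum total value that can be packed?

Best value-per-unit is tablet at 13/2, and filling with it alone uses length 13×2=26. No mix of the others beats 13×13 = 169.

169 score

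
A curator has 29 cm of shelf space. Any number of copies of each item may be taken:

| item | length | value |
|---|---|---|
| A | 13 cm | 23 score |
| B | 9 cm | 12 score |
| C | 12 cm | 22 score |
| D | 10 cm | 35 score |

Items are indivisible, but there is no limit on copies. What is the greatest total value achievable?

82 score

Best value-per-unit is D at 35/10; filling with it alone gives 2×35 = 70.
Optimal mix: 1×B + 2×D → length 29, value 82.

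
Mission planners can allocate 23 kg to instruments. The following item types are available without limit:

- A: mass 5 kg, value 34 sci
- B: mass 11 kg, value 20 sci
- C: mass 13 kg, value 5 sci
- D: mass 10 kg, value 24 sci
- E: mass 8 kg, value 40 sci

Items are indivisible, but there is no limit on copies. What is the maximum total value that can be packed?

142 sci

Best value-per-unit is A at 34/5; filling with it alone gives 4×34 = 136.
Optimal mix: 3×A + 1×E → mass 23, value 142.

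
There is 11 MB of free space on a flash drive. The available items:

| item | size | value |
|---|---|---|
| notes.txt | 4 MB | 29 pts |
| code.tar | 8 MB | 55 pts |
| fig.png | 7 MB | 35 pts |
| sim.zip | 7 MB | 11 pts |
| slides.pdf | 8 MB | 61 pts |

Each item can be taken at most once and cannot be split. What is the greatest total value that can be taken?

64 pts

Check high-value combinations within 11 MB:
- notes.txt+fig.png: size 4+7=11, value 29+35=64
- slides.pdf: size 8, value 61
- code.tar: size 8, value 55
Best: 64 pts.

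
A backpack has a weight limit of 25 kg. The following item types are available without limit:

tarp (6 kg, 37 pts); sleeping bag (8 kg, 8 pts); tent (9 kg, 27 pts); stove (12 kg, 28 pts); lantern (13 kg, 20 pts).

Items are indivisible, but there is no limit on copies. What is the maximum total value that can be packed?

Best value-per-unit is tarp at 37/6, and filling with it alone uses weight 4×6=24. No mix of the others beats 4×37 = 148.

148 pts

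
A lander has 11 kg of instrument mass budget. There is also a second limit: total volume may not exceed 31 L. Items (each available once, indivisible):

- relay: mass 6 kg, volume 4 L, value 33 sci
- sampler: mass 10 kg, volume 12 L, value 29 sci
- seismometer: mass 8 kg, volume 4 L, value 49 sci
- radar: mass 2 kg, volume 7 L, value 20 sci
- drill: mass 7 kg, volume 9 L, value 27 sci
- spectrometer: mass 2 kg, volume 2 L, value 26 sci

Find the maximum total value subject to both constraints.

79 sci

Feasible sets respecting both limits:
- relay+radar+spectrometer: mass 10, volume 13, value 79
- seismometer+spectrometer: mass 10, volume 6, value 75
- radar+drill+spectrometer: mass 11, volume 18, value 73
Best: 79 sci.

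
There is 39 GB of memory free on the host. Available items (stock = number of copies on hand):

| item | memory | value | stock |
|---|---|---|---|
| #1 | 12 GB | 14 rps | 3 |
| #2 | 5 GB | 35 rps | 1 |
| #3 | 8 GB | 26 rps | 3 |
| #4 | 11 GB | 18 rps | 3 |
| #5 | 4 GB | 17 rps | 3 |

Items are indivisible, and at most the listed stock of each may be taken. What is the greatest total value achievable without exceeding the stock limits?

Top feasible selections:
- 1×#2 + 3×#3 + 2×#5: memory 37, value 147
- 1×#2 + 2×#3 + 3×#5: memory 33, value 138
- 1×#2 + 3×#3 + 1×#5: memory 33, value 130
- 1×#2 + 1×#3 + 1×#4 + 3×#5: memory 36, value 130
Best: 147 rps.

147 rps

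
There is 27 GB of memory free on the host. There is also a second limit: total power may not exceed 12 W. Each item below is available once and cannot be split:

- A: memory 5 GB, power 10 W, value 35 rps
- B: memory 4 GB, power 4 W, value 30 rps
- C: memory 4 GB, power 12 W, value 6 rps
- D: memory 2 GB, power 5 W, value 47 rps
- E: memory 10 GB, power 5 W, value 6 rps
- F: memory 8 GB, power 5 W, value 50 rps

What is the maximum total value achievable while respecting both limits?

Feasible sets respecting both limits:
- D+F: memory 10, power 10, value 97
- B+F: memory 12, power 9, value 80
- B+D: memory 6, power 9, value 77
- E+F: memory 18, power 10, value 56
Best: 97 rps.

97 rps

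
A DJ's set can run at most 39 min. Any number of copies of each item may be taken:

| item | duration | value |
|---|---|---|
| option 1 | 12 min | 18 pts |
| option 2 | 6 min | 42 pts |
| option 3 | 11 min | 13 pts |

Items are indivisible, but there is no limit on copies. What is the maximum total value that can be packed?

252 pts

Best value-per-unit is option 2 at 42/6, and filling with it alone uses duration 6×6=36. No mix of the others beats 6×42 = 252.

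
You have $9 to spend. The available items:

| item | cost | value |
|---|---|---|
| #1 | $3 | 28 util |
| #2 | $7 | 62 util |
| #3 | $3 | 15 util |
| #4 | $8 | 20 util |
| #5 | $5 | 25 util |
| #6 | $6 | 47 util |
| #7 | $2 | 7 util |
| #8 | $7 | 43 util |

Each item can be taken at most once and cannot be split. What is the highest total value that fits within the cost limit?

This is a 0/1 knapsack; check combinations near the capacity.
- #1+#6: cost 3+6=9, value 28+47=75
- #2+#7: cost 7+2=9, value 62+7=69
- #2: cost 7, value 62
- #3+#6: cost 3+6=9, value 15+47=62
- #6+#7: cost 6+2=8, value 47+7=54
Best: 75 util.

75 util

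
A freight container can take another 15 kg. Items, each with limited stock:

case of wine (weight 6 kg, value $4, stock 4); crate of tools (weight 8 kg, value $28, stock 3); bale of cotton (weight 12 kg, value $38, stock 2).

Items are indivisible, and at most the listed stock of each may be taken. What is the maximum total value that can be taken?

Top feasible selections:
- 1×bale of cotton: weight 12, value 38
- 1×case of wine + 1×crate of tools: weight 14, value 32
Best: $38.

$38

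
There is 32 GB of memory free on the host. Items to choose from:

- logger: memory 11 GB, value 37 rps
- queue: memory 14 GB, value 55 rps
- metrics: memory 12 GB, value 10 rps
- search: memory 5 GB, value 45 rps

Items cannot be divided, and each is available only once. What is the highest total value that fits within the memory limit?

This is a 0/1 knapsack; check combinations near the capacity.
- logger+queue+search: memory 11+14+5=30, value 37+55+45=137
- queue+metrics+search: memory 14+12+5=31, value 55+10+45=110
- queue+search: memory 14+5=19, value 55+45=100
Best: 137 rps.

137 rps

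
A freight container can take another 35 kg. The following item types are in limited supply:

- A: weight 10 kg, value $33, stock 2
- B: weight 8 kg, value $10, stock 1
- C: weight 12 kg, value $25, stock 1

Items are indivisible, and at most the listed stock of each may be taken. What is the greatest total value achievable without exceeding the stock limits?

$91

Best selections within weight 35 and stock limits:
- 2×A + 1×C: weight 32, value 91
- 2×A + 1×B: weight 28, value 76
Best: $91.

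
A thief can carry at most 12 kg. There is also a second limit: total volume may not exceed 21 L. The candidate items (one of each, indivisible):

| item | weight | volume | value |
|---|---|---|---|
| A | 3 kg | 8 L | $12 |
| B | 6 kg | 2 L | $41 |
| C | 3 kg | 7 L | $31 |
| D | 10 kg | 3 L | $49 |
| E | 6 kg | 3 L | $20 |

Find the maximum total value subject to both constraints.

$84

Feasible sets respecting both limits:
- A+B+C: weight 12, volume 17, value 84
- B+C: weight 9, volume 9, value 72
- A+C+E: weight 12, volume 18, value 63
- B+E: weight 12, volume 5, value 61
Best: $84.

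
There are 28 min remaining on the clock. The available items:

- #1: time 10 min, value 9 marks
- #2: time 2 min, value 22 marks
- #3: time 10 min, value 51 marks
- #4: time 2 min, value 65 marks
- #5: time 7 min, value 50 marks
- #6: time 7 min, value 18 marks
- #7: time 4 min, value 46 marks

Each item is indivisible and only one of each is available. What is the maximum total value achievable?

234 marks

Check high-value combinations within 28 min:
- #2+#3+#4+#5+#7: time 2+10+2+7+4=25, value 22+51+65+50+46=234
- #3+#4+#5+#7: time 10+2+7+4=23, value 51+65+50+46=212
- #2+#3+#4+#5+#6: time 2+10+2+7+7=28, value 22+51+65+50+18=206
Best: 234 marks.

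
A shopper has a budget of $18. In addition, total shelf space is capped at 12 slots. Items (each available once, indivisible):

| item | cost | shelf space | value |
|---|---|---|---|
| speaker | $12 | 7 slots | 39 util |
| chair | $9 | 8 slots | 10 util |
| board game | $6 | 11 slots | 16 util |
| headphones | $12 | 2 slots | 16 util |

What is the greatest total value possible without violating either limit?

Feasible sets respecting both limits:
- speaker: cost 12, shelf space 7, value 39
- board game: cost 6, shelf space 11, value 16
- headphones: cost 12, shelf space 2, value 16
Best: 39 util.

39 util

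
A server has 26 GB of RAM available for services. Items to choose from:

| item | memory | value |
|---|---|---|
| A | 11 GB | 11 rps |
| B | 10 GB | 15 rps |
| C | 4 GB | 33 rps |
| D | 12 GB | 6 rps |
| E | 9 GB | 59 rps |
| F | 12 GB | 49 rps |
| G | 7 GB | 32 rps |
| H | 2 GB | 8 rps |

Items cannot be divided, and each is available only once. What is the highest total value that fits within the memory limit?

Check high-value combinations within 26 GB:
- C+E+F: memory 4+9+12=25, value 33+59+49=141
- C+E+G+H: memory 4+9+7+2=22, value 33+59+32+8=132
- C+E+G: memory 4+9+7=20, value 33+59+32=124
Best: 141 rps.

141 rps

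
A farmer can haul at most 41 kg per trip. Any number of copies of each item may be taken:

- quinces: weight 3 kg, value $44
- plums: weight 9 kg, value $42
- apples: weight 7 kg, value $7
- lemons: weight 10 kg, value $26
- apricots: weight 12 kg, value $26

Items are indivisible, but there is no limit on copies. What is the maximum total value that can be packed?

Best value-per-unit is quinces at 44/3, and filling with it alone uses weight 13×3=39. No mix of the others beats 13×44 = 572.

$572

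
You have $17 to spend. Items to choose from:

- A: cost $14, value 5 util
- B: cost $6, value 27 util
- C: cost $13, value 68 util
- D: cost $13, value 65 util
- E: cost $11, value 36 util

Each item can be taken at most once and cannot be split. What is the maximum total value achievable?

Check high-value combinations within $17:
- C: cost 13, value 68
- D: cost 13, value 65
- B+E: cost 6+11=17, value 27+36=63
- E: cost 11, value 36
Best: 68 util.

68 util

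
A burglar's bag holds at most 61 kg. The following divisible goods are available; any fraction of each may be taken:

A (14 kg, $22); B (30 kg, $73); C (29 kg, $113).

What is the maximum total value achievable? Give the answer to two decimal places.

Take in order of value per unit:
- C (113/29 per unit): all 29 → value 113, running total 113.00
- B (73/30 per unit): all 30 → value 73, running total 186.00
- A (22/14 per unit): 2 of 14 → value 2×22/14 = 3.1429, running total 189.14
Total 189.14.

189.14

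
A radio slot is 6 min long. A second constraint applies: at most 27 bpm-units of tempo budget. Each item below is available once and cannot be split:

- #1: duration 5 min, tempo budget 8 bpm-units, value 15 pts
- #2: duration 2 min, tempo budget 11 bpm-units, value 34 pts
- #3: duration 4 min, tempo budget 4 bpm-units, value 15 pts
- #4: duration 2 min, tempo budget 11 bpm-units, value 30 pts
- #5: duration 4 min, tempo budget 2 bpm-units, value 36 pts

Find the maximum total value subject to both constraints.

Feasible sets respecting both limits:
- #2+#5: duration 6, tempo budget 13, value 70
- #4+#5: duration 6, tempo budget 13, value 66
- #2+#4: duration 4, tempo budget 22, value 64
Best: 70 pts.

70 pts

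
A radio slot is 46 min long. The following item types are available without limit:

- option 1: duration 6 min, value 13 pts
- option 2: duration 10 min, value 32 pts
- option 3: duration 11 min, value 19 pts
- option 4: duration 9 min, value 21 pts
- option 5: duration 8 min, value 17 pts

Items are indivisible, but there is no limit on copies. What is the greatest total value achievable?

Best value-per-unit is option 2 at 32/10; filling with it alone gives 4×32 = 128.
Optimal mix: 1×option 1 + 4×option 2 → duration 46, value 141.

141 pts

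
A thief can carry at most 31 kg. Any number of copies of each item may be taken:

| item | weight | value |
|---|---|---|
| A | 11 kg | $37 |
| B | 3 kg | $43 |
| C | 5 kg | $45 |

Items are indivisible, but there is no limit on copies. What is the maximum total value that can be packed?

$430

Best value-per-unit is B at 43/3, and filling with it alone uses weight 10×3=30. No mix of the others beats 10×43 = 430.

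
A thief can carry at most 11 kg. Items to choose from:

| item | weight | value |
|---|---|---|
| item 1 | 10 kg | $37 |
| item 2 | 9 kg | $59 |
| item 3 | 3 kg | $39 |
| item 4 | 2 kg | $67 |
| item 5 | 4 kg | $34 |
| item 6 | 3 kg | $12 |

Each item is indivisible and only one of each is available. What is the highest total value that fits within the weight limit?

$140

Check high-value combinations within 11 kg:
- item 3+item 4+item 5: weight 3+2+4=9, value 39+67+34=140
- item 2+item 4: weight 9+2=11, value 59+67=126
- item 3+item 4+item 6: weight 3+2+3=8, value 39+67+12=118
- item 4+item 5+item 6: weight 2+4+3=9, value 67+34+12=113
- item 3+item 4: weight 3+2=5, value 39+67=106
Best: $140.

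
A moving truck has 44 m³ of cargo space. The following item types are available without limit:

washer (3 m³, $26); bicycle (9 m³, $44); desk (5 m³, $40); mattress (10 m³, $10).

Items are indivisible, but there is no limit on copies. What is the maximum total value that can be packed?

Best value-per-unit is washer at 26/3; filling with it alone gives 14×26 = 364.
Optimal mix: 13×washer + 1×desk → volume 44, value 378.

$378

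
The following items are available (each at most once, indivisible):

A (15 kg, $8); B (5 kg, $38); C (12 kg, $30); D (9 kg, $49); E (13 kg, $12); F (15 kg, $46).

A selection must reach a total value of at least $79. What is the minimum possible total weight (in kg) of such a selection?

Subsets with value ≥ 79, sorted by total weight:
- B+D: weight 14, value 87
- B+F: weight 20, value 84
Minimum weight: 14 kg.

14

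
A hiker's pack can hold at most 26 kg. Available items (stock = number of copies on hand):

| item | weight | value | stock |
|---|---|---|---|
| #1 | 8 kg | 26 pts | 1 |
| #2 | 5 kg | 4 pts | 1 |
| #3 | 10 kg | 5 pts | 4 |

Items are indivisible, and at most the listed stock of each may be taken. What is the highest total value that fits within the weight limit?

Best selections within weight 26 and stock limits:
- 1×#1 + 1×#2 + 1×#3: weight 23, value 35
- 1×#1 + 1×#3: weight 18, value 31
- 1×#1 + 1×#2: weight 13, value 30
- 1×#1: weight 8, value 26
Best: 35 pts.

35 pts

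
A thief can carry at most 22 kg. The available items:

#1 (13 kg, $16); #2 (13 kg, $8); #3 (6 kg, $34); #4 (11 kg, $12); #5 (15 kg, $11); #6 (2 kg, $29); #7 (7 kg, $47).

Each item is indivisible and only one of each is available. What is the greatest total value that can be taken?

This is a 0/1 knapsack; check combinations near the capacity.
- #3+#6+#7: weight 6+2+7=15, value 34+29+47=110
- #1+#6+#7: weight 13+2+7=22, value 16+29+47=92
- #4+#6+#7: weight 11+2+7=20, value 12+29+47=88
- #2+#6+#7: weight 13+2+7=22, value 8+29+47=84
Best: $110.

$110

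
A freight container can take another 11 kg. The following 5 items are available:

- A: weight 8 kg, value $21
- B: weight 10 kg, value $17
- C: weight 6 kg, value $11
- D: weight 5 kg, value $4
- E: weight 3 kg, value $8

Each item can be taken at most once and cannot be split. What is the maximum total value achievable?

$29

Check high-value combinations within 11 kg:
- A+E: weight 8+3=11, value 21+8=29
- A: weight 8, value 21
- C+E: weight 6+3=9, value 11+8=19
- B: weight 10, value 17
Best: $29.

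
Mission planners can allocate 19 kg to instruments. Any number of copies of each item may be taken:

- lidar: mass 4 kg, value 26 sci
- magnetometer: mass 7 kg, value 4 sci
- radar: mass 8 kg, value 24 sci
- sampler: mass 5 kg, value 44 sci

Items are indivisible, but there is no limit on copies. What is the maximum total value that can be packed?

Best value-per-unit is sampler at 44/5; filling with it alone gives 3×44 = 132.
Optimal mix: 1×lidar + 3×sampler → mass 19, value 158.

158 sci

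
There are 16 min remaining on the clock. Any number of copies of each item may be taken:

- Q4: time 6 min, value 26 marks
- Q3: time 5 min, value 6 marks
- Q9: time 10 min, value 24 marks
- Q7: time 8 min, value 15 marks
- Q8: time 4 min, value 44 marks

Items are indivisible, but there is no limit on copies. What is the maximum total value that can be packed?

Best value-per-unit is Q8 at 44/4, and filling with it alone uses time 4×4=16. No mix of the others beats 4×44 = 176.

176 marks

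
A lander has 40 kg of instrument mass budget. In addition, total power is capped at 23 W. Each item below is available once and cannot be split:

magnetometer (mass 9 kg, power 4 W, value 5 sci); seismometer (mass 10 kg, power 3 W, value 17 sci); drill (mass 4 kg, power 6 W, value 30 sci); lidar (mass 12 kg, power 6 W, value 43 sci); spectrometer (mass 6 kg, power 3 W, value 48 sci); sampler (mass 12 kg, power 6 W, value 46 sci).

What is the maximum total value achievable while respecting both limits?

Feasible sets respecting both limits:
- drill+lidar+spectrometer+sampler: mass 34, power 21, value 167
- seismometer+lidar+spectrometer+sampler: mass 40, power 18, value 154
- magnetometer+lidar+spectrometer+sampler: mass 39, power 19, value 142
Best: 167 sci.

167 sci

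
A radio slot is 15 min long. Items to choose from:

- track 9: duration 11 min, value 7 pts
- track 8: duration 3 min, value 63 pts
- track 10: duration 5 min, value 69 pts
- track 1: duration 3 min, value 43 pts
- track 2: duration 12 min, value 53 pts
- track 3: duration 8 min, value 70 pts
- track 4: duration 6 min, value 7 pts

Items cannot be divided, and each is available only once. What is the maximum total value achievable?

176 pts

Check high-value combinations within 15 min:
- track 8+track 1+track 3: duration 3+3+8=14, value 63+43+70=176
- track 8+track 10+track 1: duration 3+5+3=11, value 63+69+43=175
- track 10+track 3: duration 5+8=13, value 69+70=139
Best: 176 pts.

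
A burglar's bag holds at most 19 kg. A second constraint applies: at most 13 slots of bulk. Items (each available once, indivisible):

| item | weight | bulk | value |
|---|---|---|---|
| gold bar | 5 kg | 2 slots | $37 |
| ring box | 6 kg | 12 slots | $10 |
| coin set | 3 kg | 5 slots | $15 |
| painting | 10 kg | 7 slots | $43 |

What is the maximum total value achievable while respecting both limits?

Feasible sets respecting both limits:
- gold bar+painting: weight 15, bulk 9, value 80
- coin set+painting: weight 13, bulk 12, value 58
- gold bar+coin set: weight 8, bulk 7, value 52
- painting: weight 10, bulk 7, value 43
Best: $80.

$80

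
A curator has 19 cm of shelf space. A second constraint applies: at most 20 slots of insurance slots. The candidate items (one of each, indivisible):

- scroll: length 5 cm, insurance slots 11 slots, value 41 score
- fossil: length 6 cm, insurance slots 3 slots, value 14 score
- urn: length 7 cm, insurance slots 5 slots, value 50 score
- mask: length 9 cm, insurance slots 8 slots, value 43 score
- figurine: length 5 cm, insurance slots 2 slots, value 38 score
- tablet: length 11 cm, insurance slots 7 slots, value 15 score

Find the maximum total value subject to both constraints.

Feasible sets respecting both limits:
- scroll+urn+figurine: length 17, insurance slots 18, value 129
- scroll+fossil+urn: length 18, insurance slots 19, value 105
- fossil+urn+figurine: length 18, insurance slots 10, value 102
- urn+mask: length 16, insurance slots 13, value 93
Best: 129 score.

129 score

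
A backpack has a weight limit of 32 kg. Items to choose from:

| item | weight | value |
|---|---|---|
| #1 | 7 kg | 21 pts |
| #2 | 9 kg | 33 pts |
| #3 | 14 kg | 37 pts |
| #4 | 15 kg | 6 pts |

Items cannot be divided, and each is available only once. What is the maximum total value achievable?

91 pts

Check high-value combinations within 32 kg:
- #1+#2+#3: weight 7+9+14=30, value 21+33+37=91
- #2+#3: weight 9+14=23, value 33+37=70
- #1+#2+#4: weight 7+9+15=31, value 21+33+6=60
Best: 91 pts.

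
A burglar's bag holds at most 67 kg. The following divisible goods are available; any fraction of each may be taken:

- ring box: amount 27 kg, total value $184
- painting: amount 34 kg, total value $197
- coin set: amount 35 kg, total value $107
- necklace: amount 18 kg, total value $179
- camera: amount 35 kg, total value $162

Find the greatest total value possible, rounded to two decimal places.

490.47

Take in order of value per unit:
- necklace (179/18 per unit): all 18 → value 179, running total 179.00
- ring box (184/27 per unit): all 27 → value 184, running total 363.00
- painting (197/34 per unit): 22 of 34 → value 22×197/34 = 127.4706, running total 490.47
Total 490.47.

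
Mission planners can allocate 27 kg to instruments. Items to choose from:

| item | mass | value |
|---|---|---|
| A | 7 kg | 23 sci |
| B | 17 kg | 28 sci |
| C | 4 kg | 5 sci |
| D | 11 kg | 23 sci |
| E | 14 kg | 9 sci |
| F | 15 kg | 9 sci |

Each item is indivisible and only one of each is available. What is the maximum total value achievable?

Check high-value combinations within 27 kg:
- A+C+D: mass 7+4+11=22, value 23+5+23=51
- A+B: mass 7+17=24, value 23+28=51
- A+D: mass 7+11=18, value 23+23=46
Best: 51 sci.

51 sci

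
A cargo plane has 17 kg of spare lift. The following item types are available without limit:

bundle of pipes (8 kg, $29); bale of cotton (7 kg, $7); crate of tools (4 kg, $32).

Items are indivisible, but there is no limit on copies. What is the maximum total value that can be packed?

Best value-per-unit is crate of tools at 32/4, and filling with it alone uses weight 4×4=16. No mix of the others beats 4×32 = 128.

$128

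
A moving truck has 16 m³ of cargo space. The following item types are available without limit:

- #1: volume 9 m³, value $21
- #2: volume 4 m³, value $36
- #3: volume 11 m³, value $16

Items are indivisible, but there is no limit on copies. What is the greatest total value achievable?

Best value-per-unit is #2 at 36/4, and filling with it alone uses volume 4×4=16. No mix of the others beats 4×36 = 144.

$144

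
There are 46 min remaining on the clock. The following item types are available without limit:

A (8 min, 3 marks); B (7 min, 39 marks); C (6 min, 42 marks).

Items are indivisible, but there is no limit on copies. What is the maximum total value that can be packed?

294 marks

Best value-per-unit is C at 42/6, and filling with it alone uses time 7×6=42. No mix of the others beats 7×42 = 294.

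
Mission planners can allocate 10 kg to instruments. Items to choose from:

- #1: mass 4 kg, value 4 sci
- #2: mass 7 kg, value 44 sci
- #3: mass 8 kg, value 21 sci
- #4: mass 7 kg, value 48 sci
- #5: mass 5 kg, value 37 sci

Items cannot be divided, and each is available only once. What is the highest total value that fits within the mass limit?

48 sci

Check high-value combinations within 10 kg:
- #4: mass 7, value 48
- #2: mass 7, value 44
- #1+#5: mass 4+5=9, value 4+37=41
- #5: mass 5, value 37
- #3: mass 8, value 21
Best: 48 sci.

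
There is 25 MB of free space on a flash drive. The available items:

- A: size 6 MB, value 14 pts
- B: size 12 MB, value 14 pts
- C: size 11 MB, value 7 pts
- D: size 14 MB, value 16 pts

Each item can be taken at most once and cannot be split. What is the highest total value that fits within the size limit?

30 pts

Check high-value combinations within 25 MB:
- A+D: size 6+14=20, value 14+16=30
- A+B: size 6+12=18, value 14+14=28
- C+D: size 11+14=25, value 7+16=23
- A+C: size 6+11=17, value 14+7=21
Best: 30 pts.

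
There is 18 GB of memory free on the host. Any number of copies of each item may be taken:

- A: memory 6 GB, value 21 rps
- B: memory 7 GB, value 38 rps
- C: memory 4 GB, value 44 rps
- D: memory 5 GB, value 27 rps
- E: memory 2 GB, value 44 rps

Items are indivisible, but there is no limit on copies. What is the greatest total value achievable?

396 rps

Best value-per-unit is E at 44/2, and filling with it alone uses memory 9×2=18. No mix of the others beats 9×44 = 396.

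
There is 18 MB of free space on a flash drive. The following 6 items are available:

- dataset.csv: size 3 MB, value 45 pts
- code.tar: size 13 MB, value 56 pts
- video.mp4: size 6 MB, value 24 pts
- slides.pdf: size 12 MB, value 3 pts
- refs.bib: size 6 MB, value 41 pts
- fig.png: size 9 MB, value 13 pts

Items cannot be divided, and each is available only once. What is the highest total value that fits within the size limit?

Check high-value combinations within 18 MB:
- dataset.csv+video.mp4+refs.bib: size 3+6+6=15, value 45+24+41=110
- dataset.csv+code.tar: size 3+13=16, value 45+56=101
- dataset.csv+refs.bib+fig.png: size 3+6+9=18, value 45+41+13=99
- dataset.csv+refs.bib: size 3+6=9, value 45+41=86
Best: 110 pts.

110 pts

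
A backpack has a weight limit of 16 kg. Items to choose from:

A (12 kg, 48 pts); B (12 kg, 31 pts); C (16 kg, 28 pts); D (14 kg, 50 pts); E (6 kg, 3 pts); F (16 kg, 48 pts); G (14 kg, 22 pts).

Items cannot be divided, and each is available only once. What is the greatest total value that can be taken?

50 pts

Check high-value combinations within 16 kg:
- D: weight 14, value 50
- A: weight 12, value 48
- F: weight 16, value 48
- B: weight 12, value 31
Best: 50 pts.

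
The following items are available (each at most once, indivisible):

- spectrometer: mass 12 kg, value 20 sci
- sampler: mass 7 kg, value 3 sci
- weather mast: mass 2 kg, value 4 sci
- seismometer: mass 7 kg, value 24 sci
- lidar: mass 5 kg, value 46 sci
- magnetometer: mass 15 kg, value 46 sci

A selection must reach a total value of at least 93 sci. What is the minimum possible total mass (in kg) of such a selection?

Subsets with value ≥ 93, sorted by total mass:
- weather mast+lidar+magnetometer: mass 22, value 96
- spectrometer+weather mast+seismometer+lidar: mass 26, value 94
Minimum mass: 22 kg.

22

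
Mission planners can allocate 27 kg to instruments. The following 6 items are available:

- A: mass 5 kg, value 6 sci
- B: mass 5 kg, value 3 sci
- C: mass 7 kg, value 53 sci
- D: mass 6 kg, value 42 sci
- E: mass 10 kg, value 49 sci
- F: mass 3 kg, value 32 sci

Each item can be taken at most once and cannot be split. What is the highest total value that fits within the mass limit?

176 sci

Check high-value combinations within 27 kg:
- C+D+E+F: mass 7+6+10+3=26, value 53+42+49+32=176
- C+D+E: mass 7+6+10=23, value 53+42+49=144
- A+C+E+F: mass 5+7+10+3=25, value 6+53+49+32=140
- B+C+E+F: mass 5+7+10+3=25, value 3+53+49+32=137
Best: 176 sci.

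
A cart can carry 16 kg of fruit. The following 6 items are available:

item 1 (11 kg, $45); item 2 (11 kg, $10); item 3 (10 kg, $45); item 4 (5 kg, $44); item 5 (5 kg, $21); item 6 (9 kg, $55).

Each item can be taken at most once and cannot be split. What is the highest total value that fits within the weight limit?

Check high-value combinations within 16 kg:
- item 4+item 6: weight 5+9=14, value 44+55=99
- item 3+item 4: weight 10+5=15, value 45+44=89
- item 1+item 4: weight 11+5=16, value 45+44=89
Best: $99.

$99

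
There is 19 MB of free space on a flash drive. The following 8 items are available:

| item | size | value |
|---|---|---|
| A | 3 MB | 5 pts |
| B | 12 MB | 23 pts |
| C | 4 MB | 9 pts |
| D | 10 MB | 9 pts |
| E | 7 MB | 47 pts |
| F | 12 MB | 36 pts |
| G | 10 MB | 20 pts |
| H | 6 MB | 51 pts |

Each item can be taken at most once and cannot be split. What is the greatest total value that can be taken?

Check high-value combinations within 19 MB:
- C+E+H: size 4+7+6=17, value 9+47+51=107
- A+E+H: size 3+7+6=16, value 5+47+51=103
- E+H: size 7+6=13, value 47+51=98
- F+H: size 12+6=18, value 36+51=87
- E+F: size 7+12=19, value 47+36=83
Best: 107 pts.

107 pts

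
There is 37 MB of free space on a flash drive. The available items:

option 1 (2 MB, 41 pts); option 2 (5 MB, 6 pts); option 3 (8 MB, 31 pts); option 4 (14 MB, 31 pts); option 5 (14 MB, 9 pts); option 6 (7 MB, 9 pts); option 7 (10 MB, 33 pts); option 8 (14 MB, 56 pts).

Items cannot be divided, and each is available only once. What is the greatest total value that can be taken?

161 pts

Check high-value combinations within 37 MB:
- option 1+option 3+option 7+option 8: size 2+8+10+14=34, value 41+31+33+56=161
- option 1+option 2+option 3+option 6+option 8: size 2+5+8+7+14=36, value 41+6+31+9+56=143
- option 1+option 6+option 7+option 8: size 2+7+10+14=33, value 41+9+33+56=139
- option 1+option 3+option 6+option 8: size 2+8+7+14=31, value 41+31+9+56=137
- option 1+option 4+option 6+option 8: size 2+14+7+14=37, value 41+31+9+56=137
Best: 161 pts.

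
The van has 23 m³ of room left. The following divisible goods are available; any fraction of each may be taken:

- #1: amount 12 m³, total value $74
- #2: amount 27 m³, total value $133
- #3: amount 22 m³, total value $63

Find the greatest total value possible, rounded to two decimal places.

128.19

Take in order of value per unit:
- #1 (74/12 per unit): all 12 → value 74, running total 74.00
- #2 (133/27 per unit): 11 of 27 → value 11×133/27 = 54.1852, running total 128.19
Total 128.19.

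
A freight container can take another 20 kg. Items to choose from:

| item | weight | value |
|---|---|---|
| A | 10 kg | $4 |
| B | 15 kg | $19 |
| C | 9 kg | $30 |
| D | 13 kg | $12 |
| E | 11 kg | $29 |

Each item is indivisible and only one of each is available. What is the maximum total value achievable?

Check high-value combinations within 20 kg:
- C+E: weight 9+11=20, value 30+29=59
- A+C: weight 10+9=19, value 4+30=34
- C: weight 9, value 30
- E: weight 11, value 29
- B: weight 15, value 19
Best: $59.

$59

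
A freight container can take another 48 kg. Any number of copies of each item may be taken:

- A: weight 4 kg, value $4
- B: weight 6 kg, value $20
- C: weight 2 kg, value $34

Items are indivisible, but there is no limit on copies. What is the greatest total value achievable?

$816

Best value-per-unit is C at 34/2, and filling with it alone uses weight 24×2=48. No mix of the others beats 24×34 = 816.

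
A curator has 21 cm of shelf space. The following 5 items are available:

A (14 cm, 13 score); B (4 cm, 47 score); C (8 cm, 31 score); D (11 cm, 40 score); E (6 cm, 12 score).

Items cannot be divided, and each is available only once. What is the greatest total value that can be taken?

99 score

Check high-value combinations within 21 cm:
- B+D+E: length 4+11+6=21, value 47+40+12=99
- B+C+E: length 4+8+6=18, value 47+31+12=90
- B+D: length 4+11=15, value 47+40=87
- B+C: length 4+8=12, value 47+31=78
Best: 99 score.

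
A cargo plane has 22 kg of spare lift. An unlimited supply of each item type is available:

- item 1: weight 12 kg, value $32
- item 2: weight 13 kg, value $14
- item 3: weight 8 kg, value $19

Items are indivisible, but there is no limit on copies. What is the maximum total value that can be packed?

Best value-per-unit is item 1 at 32/12; filling with it alone gives 1×32 = 32.
Optimal mix: 1×item 1 + 1×item 3 → weight 20, value 51.

$51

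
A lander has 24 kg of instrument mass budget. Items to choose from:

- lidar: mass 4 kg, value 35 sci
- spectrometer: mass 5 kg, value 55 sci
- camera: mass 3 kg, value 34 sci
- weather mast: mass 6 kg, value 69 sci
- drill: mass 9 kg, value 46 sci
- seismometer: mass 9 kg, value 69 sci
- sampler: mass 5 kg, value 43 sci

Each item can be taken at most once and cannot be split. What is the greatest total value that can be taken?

236 sci

This is a 0/1 knapsack; check combinations near the capacity.
- lidar+spectrometer+camera+weather mast+sampler: mass 4+5+3+6+5=23, value 35+55+34+69+43=236
- lidar+spectrometer+weather mast+seismometer: mass 4+5+6+9=24, value 35+55+69+69=228
- spectrometer+camera+weather mast+seismometer: mass 5+3+6+9=23, value 55+34+69+69=227
Best: 236 sci.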